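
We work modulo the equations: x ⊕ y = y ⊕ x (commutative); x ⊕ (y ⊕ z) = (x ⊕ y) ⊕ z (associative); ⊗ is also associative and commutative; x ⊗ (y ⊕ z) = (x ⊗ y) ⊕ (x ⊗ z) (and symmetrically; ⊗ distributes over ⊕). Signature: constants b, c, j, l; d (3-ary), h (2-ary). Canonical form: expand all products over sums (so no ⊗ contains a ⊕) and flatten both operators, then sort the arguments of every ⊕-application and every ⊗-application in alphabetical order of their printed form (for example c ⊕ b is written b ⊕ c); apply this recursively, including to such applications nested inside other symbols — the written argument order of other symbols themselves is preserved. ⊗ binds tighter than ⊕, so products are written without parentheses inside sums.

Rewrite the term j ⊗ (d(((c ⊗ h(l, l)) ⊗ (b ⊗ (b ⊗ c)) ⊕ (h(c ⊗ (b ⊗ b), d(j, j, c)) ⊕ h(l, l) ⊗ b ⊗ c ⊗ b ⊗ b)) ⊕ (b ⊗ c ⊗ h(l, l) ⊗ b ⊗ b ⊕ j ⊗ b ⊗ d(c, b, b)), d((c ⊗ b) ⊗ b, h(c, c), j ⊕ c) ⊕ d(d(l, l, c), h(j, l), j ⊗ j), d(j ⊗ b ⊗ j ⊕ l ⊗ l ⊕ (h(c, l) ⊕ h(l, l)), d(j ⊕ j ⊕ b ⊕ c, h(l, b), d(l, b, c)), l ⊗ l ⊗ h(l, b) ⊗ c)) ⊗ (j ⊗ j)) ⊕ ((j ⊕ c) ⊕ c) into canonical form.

Answer: c ⊕ c ⊕ d(b ⊗ b ⊗ b ⊗ c ⊗ h(l, l) ⊕ b ⊗ b ⊗ b ⊗ c ⊗ h(l, l) ⊕ b ⊗ b ⊗ c ⊗ c ⊗ h(l, l) ⊕ b ⊗ d(c, b, b) ⊗ j ⊕ h(b ⊗ b ⊗ c, d(j, j, c)), d(b ⊗ b ⊗ c, h(c, c), c ⊕ j) ⊕ d(d(l, l, c), h(j, l), j ⊗ j), d(b ⊗ j ⊗ j ⊕ h(c, l) ⊕ h(l, l) ⊕ l ⊗ l, d(b ⊕ c ⊕ j ⊕ j, h(l, b), d(l, b, c)), c ⊗ h(l, b) ⊗ l ⊗ l)) ⊗ j ⊗ j ⊗ j ⊕ j

Derivation:
Merge nested applications:  d(b ⊗ b ⊗ b ⊗ c ⊗ h(l, l) ⊕ b ⊗ b ⊗ b ⊗ c ⊗ h(l, l) ⊕ b ⊗ b ⊗ c ⊗ c ⊗ h(l, l) ⊕ b ⊗ d(c, b, b) ⊗ j ⊕ h(b ⊗ b ⊗ c, d(j, j, c)), d(b ⊗ b ⊗ c, h(c, c), c ⊕ j) ⊕ d(d(l, l, c), h(j, l), j ⊗ j), d(b ⊗ j ⊗ j ⊕ h(c, l) ⊕ h(l, l) ⊕ l ⊗ l, d(b ⊕ c ⊕ j ⊕ j, h(l, b), d(l, b, c)), c ⊗ h(l, b) ⊗ l ⊗ l)) ⊗ j ⊗ j ⊗ j ⊕ j ⊕ c ⊕ c
Order the arguments:  c ⊕ c ⊕ d(b ⊗ b ⊗ b ⊗ c ⊗ h(l, l) ⊕ b ⊗ b ⊗ b ⊗ c ⊗ h(l, l) ⊕ b ⊗ b ⊗ c ⊗ c ⊗ h(l, l) ⊕ b ⊗ d(c, b, b) ⊗ j ⊕ h(b ⊗ b ⊗ c, d(j, j, c)), d(b ⊗ b ⊗ c, h(c, c), c ⊕ j) ⊕ d(d(l, l, c), h(j, l), j ⊗ j), d(b ⊗ j ⊗ j ⊕ h(c, l) ⊕ h(l, l) ⊕ l ⊗ l, d(b ⊕ c ⊕ j ⊕ j, h(l, b), d(l, b, c)), c ⊗ h(l, b) ⊗ l ⊗ l)) ⊗ j ⊗ j ⊗ j ⊕ j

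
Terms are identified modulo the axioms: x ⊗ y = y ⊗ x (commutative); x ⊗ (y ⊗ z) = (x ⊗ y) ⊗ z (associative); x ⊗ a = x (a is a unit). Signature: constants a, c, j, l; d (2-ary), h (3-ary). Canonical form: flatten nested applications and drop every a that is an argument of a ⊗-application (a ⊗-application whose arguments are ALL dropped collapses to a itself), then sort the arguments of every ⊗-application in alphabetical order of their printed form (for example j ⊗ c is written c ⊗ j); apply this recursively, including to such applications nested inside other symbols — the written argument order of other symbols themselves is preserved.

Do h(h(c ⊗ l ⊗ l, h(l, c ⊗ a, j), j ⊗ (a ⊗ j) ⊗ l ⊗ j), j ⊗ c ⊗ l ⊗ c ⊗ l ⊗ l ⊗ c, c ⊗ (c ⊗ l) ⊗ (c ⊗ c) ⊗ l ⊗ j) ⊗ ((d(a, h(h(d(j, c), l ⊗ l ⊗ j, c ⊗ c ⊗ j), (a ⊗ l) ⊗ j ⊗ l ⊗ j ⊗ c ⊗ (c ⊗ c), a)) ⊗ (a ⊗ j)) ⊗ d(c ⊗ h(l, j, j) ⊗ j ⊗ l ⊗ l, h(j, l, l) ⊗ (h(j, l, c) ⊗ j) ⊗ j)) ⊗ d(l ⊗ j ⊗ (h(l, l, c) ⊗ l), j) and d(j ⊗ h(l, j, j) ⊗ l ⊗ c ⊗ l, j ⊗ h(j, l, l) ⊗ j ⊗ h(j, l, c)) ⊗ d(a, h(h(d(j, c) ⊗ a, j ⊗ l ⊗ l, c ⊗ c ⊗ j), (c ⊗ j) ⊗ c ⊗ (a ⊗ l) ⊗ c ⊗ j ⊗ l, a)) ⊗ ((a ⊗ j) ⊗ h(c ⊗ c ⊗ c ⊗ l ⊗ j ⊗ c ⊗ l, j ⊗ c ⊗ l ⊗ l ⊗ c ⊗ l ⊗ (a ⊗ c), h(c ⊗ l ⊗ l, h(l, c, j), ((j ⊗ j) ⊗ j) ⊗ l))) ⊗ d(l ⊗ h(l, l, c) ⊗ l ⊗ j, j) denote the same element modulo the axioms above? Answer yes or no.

Left:  h(h(c ⊗ l ⊗ l, h(l, c ⊗ a, j), j ⊗ (a ⊗ j) ⊗ l ⊗ j), j ⊗ c ⊗ l ⊗ c ⊗ l ⊗ l ⊗ c, c ⊗ (c ⊗ l) ⊗ (c ⊗ c) ⊗ l ⊗ j) ⊗ ((d(a, h(h(d(j, c), l ⊗ l ⊗ j, c ⊗ c ⊗ j), (a ⊗ l) ⊗ j ⊗ l ⊗ j ⊗ c ⊗ (c ⊗ c), a)) ⊗ (a ⊗ j)) ⊗ d(c ⊗ h(l, j, j) ⊗ j ⊗ l ⊗ l, h(j, l, l) ⊗ (h(j, l, c) ⊗ j) ⊗ j)) ⊗ d(l ⊗ j ⊗ (h(l, l, c) ⊗ l), j)
  Merge nested applications:  h(h(c ⊗ l ⊗ l, h(l, c ⊗ a, j), j ⊗ (a ⊗ j) ⊗ l ⊗ j), j ⊗ c ⊗ l ⊗ c ⊗ l ⊗ l ⊗ c, c ⊗ (c ⊗ l) ⊗ (c ⊗ c) ⊗ l ⊗ j) ⊗ d(a, h(h(d(j, c), l ⊗ l ⊗ j, c ⊗ c ⊗ j), (a ⊗ l) ⊗ j ⊗ l ⊗ j ⊗ c ⊗ (c ⊗ c), a)) ⊗ a ⊗ j ⊗ d(c ⊗ h(l, j, j) ⊗ j ⊗ l ⊗ l, h(j, l, l) ⊗ (h(j, l, c) ⊗ j) ⊗ j) ⊗ d(l ⊗ j ⊗ (h(l, l, c) ⊗ l), j)
  Simplify inside:  h(h(c ⊗ l ⊗ l, h(l, c ⊗ a, j), j ⊗ (a ⊗ j) ⊗ l ⊗ j), j ⊗ c ⊗ l ⊗ c ⊗ l ⊗ l ⊗ c, c ⊗ (c ⊗ l) ⊗ (c ⊗ c) ⊗ l ⊗ j)  →  h(h(c ⊗ l ⊗ l, h(l, c, j), j ⊗ j ⊗ j ⊗ l), c ⊗ c ⊗ c ⊗ j ⊗ l ⊗ l ⊗ l, c ⊗ c ⊗ c ⊗ c ⊗ j ⊗ l ⊗ l)
  Canonicalize subterm:  d(a, h(h(d(j, c), l ⊗ l ⊗ j, c ⊗ c ⊗ j), (a ⊗ l) ⊗ j ⊗ l ⊗ j ⊗ c ⊗ (c ⊗ c), a))  →  d(a, h(h(d(j, c), j ⊗ l ⊗ l, c ⊗ c ⊗ j), c ⊗ c ⊗ c ⊗ j ⊗ j ⊗ l ⊗ l, a))
  Inside:  d(c ⊗ h(l, j, j) ⊗ j ⊗ l ⊗ l, h(j, l, l) ⊗ (h(j, l, c) ⊗ j) ⊗ j)  →  d(c ⊗ h(l, j, j) ⊗ j ⊗ l ⊗ l, h(j, l, c) ⊗ h(j, l, l) ⊗ j ⊗ j)
  Unit:  drop a
  Sort arguments:  d(a, h(h(d(j, c), j ⊗ l ⊗ l, c ⊗ c ⊗ j), c ⊗ c ⊗ c ⊗ j ⊗ j ⊗ l ⊗ l, a)) ⊗ d(c ⊗ h(l, j, j) ⊗ j ⊗ l ⊗ l, h(j, l, c) ⊗ h(j, l, l) ⊗ j ⊗ j) ⊗ d(h(l, l, c) ⊗ j ⊗ l ⊗ l, j) ⊗ h(h(c ⊗ l ⊗ l, h(l, c, j), j ⊗ j ⊗ j ⊗ l), c ⊗ c ⊗ c ⊗ j ⊗ l ⊗ l ⊗ l, c ⊗ c ⊗ c ⊗ c ⊗ j ⊗ l ⊗ l) ⊗ j
Right:  d(j ⊗ h(l, j, j) ⊗ l ⊗ c ⊗ l, j ⊗ h(j, l, l) ⊗ j ⊗ h(j, l, c)) ⊗ d(a, h(h(d(j, c) ⊗ a, j ⊗ l ⊗ l, c ⊗ c ⊗ j), (c ⊗ j) ⊗ c ⊗ (a ⊗ l) ⊗ c ⊗ j ⊗ l, a)) ⊗ ((a ⊗ j) ⊗ h(c ⊗ c ⊗ c ⊗ l ⊗ j ⊗ c ⊗ l, j ⊗ c ⊗ l ⊗ l ⊗ c ⊗ l ⊗ (a ⊗ c), h(c ⊗ l ⊗ l, h(l, c, j), ((j ⊗ j) ⊗ j) ⊗ l))) ⊗ d(l ⊗ h(l, l, c) ⊗ l ⊗ j, j)
  Flatten:  d(j ⊗ h(l, j, j) ⊗ l ⊗ c ⊗ l, j ⊗ h(j, l, l) ⊗ j ⊗ h(j, l, c)) ⊗ d(a, h(h(d(j, c) ⊗ a, j ⊗ l ⊗ l, c ⊗ c ⊗ j), (c ⊗ j) ⊗ c ⊗ (a ⊗ l) ⊗ c ⊗ j ⊗ l, a)) ⊗ a ⊗ j ⊗ h(c ⊗ c ⊗ c ⊗ l ⊗ j ⊗ c ⊗ l, j ⊗ c ⊗ l ⊗ l ⊗ c ⊗ l ⊗ (a ⊗ c), h(c ⊗ l ⊗ l, h(l, c, j), ((j ⊗ j) ⊗ j) ⊗ l)) ⊗ d(l ⊗ h(l, l, c) ⊗ l ⊗ j, j)
  Simplify inside:  d(j ⊗ h(l, j, j) ⊗ l ⊗ c ⊗ l, j ⊗ h(j, l, l) ⊗ j ⊗ h(j, l, c))  →  d(c ⊗ h(l, j, j) ⊗ j ⊗ l ⊗ l, h(j, l, c) ⊗ h(j, l, l) ⊗ j ⊗ j)
  Inside:  d(a, h(h(d(j, c) ⊗ a, j ⊗ l ⊗ l, c ⊗ c ⊗ j), (c ⊗ j) ⊗ c ⊗ (a ⊗ l) ⊗ c ⊗ j ⊗ l, a))  →  d(a, h(h(d(j, c), j ⊗ l ⊗ l, c ⊗ c ⊗ j), c ⊗ c ⊗ c ⊗ j ⊗ j ⊗ l ⊗ l, a))
  Simplify inside:  h(c ⊗ c ⊗ c ⊗ l ⊗ j ⊗ c ⊗ l, j ⊗ c ⊗ l ⊗ l ⊗ c ⊗ l ⊗ (a ⊗ c), h(c ⊗ l ⊗ l, h(l, c, j), ((j ⊗ j) ⊗ j) ⊗ l))  →  h(c ⊗ c ⊗ c ⊗ c ⊗ j ⊗ l ⊗ l, c ⊗ c ⊗ c ⊗ j ⊗ l ⊗ l ⊗ l, h(c ⊗ l ⊗ l, h(l, c, j), j ⊗ j ⊗ j ⊗ l))
  Unit:  drop a
  Order the arguments:  d(a, h(h(d(j, c), j ⊗ l ⊗ l, c ⊗ c ⊗ j), c ⊗ c ⊗ c ⊗ j ⊗ j ⊗ l ⊗ l, a)) ⊗ d(c ⊗ h(l, j, j) ⊗ j ⊗ l ⊗ l, h(j, l, c) ⊗ h(j, l, l) ⊗ j ⊗ j) ⊗ d(h(l, l, c) ⊗ j ⊗ l ⊗ l, j) ⊗ h(c ⊗ c ⊗ c ⊗ c ⊗ j ⊗ l ⊗ l, c ⊗ c ⊗ c ⊗ j ⊗ l ⊗ l ⊗ l, h(c ⊗ l ⊗ l, h(l, c, j), j ⊗ j ⊗ j ⊗ l)) ⊗ j

Answer: no — d(a, h(h(d(j, c), j ⊗ l ⊗ l, c ⊗ c ⊗ j), c ⊗ c ⊗ c ⊗ j ⊗ j ⊗ l ⊗ l, a)) ⊗ d(c ⊗ h(l, j, j) ⊗ j ⊗ l ⊗ l, h(j, l, c) ⊗ h(j, l, l) ⊗ j ⊗ j) ⊗ d(h(l, l, c) ⊗ j ⊗ l ⊗ l, j) ⊗ h(h(c ⊗ l ⊗ l, h(l, c, j), j ⊗ j ⊗ j ⊗ l), c ⊗ c ⊗ c ⊗ j ⊗ l ⊗ l ⊗ l, c ⊗ c ⊗ c ⊗ c ⊗ j ⊗ l ⊗ l) ⊗ j vs d(a, h(h(d(j, c), j ⊗ l ⊗ l, c ⊗ c ⊗ j), c ⊗ c ⊗ c ⊗ j ⊗ j ⊗ l ⊗ l, a)) ⊗ d(c ⊗ h(l, j, j) ⊗ j ⊗ l ⊗ l, h(j, l, c) ⊗ h(j, l, l) ⊗ j ⊗ j) ⊗ d(h(l, l, c) ⊗ j ⊗ l ⊗ l, j) ⊗ h(c ⊗ c ⊗ c ⊗ c ⊗ j ⊗ l ⊗ l, c ⊗ c ⊗ c ⊗ j ⊗ l ⊗ l ⊗ l, h(c ⊗ l ⊗ l, h(l, c, j), j ⊗ j ⊗ j ⊗ l)) ⊗ j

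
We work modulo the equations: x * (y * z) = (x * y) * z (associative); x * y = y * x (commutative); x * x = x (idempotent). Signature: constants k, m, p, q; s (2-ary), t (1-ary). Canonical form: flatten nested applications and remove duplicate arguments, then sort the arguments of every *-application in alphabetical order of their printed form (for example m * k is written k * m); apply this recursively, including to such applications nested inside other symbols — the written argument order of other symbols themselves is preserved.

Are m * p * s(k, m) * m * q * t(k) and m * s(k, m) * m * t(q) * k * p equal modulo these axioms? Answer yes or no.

Answer: no — m * p * q * s(k, m) * t(k) vs k * m * p * s(k, m) * t(q)

Derivation:
Left:  m * p * s(k, m) * m * q * t(k)
  Idempotence:  drop duplicate m
  Sort:  m * p * q * s(k, m) * t(k)
Right:  m * s(k, m) * m * t(q) * k * p
  Deduplicate:  drop duplicate m
  Order the arguments:  k * m * p * s(k, m) * t(q)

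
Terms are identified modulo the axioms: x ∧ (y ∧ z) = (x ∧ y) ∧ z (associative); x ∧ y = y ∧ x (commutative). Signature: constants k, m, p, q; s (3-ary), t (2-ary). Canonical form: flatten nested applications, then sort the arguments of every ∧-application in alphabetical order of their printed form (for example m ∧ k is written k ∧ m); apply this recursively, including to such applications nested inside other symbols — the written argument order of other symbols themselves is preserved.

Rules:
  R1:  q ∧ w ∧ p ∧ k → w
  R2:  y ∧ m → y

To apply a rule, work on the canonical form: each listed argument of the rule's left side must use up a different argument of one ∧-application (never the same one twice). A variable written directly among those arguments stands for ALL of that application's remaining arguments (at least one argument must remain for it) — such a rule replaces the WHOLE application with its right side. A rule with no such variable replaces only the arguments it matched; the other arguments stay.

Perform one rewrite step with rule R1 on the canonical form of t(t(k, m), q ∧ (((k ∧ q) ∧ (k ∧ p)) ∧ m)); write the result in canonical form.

Canonical form:  t(t(k, m), k ∧ k ∧ m ∧ p ∧ q ∧ q)
Apply R1:  consuming k, p, q;  w := k ∧ m ∧ q
The extension variable absorbs all remaining arguments, so the whole application is rewritten.
New term:  t(t(k, m), k ∧ m ∧ q)

Answer: t(t(k, m), k ∧ m ∧ q)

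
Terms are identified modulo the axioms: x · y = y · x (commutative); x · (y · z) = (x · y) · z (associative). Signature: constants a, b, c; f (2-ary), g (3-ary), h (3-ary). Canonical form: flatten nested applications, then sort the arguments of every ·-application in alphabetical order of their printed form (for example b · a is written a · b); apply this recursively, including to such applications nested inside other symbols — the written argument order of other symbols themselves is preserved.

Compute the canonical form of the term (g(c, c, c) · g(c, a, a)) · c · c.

Answer: c · c · g(c, a, a) · g(c, c, c)

Derivation:
Flatten:  g(c, c, c) · g(c, a, a) · c · c
Sort:  c · c · g(c, a, a) · g(c, c, c)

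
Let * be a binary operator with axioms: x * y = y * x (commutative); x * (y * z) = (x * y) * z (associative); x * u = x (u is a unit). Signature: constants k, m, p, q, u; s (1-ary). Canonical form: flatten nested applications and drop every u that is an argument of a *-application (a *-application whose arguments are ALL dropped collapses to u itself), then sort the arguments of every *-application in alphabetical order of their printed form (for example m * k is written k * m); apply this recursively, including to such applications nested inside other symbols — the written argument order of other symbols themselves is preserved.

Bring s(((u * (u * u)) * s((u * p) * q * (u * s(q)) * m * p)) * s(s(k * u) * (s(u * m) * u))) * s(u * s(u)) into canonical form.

Simplify inside:  s(((u * (u * u)) * s((u * p) * q * (u * s(q)) * m * p)) * s(s(k * u) * (s(u * m) * u)))  →  s(s(m * p * p * q * s(q)) * s(s(k) * s(m)))
Canonicalize subterm:  s(u * s(u))  →  s(s(u))
Order the arguments:  s(s(m * p * p * q * s(q)) * s(s(k) * s(m))) * s(s(u))

Answer: s(s(m * p * p * q * s(q)) * s(s(k) * s(m))) * s(s(u))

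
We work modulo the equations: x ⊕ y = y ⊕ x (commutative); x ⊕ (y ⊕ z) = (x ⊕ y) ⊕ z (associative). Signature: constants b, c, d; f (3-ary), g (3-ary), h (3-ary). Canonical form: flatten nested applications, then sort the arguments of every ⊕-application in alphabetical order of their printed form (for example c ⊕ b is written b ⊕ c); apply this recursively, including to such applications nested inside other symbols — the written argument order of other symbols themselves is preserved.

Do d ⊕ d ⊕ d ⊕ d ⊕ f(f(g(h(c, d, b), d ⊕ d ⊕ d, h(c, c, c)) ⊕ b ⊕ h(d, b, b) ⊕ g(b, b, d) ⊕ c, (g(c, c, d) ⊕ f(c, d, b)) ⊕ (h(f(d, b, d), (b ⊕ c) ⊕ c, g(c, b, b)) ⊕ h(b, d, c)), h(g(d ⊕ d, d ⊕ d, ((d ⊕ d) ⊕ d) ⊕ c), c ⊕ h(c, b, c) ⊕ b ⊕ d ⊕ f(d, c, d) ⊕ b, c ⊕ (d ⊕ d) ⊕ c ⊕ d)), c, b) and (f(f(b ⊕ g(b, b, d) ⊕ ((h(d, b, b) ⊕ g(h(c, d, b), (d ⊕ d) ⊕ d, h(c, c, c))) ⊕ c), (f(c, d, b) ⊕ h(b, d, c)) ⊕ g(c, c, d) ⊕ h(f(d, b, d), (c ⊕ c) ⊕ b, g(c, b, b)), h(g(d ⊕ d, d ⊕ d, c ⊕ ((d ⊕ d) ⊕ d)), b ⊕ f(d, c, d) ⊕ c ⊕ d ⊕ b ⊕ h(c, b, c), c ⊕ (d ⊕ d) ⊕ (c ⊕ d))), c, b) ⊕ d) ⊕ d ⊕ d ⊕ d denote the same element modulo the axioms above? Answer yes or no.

Left:  d ⊕ d ⊕ d ⊕ d ⊕ f(f(g(h(c, d, b), d ⊕ d ⊕ d, h(c, c, c)) ⊕ b ⊕ h(d, b, b) ⊕ g(b, b, d) ⊕ c, (g(c, c, d) ⊕ f(c, d, b)) ⊕ (h(f(d, b, d), (b ⊕ c) ⊕ c, g(c, b, b)) ⊕ h(b, d, c)), h(g(d ⊕ d, d ⊕ d, ((d ⊕ d) ⊕ d) ⊕ c), c ⊕ h(c, b, c) ⊕ b ⊕ d ⊕ f(d, c, d) ⊕ b, c ⊕ (d ⊕ d) ⊕ c ⊕ d)), c, b)
  Inside:  f(f(g(h(c, d, b), d ⊕ d ⊕ d, h(c, c, c)) ⊕ b ⊕ h(d, b, b) ⊕ g(b, b, d) ⊕ c, (g(c, c, d) ⊕ f(c, d, b)) ⊕ (h(f(d, b, d), (b ⊕ c) ⊕ c, g(c, b, b)) ⊕ h(b, d, c)), h(g(d ⊕ d, d ⊕ d, ((d ⊕ d) ⊕ d) ⊕ c), c ⊕ h(c, b, c) ⊕ b ⊕ d ⊕ f(d, c, d) ⊕ b, c ⊕ (d ⊕ d) ⊕ c ⊕ d)), c, b)  →  f(f(b ⊕ c ⊕ g(b, b, d) ⊕ g(h(c, d, b), d ⊕ d ⊕ d, h(c, c, c)) ⊕ h(d, b, b), f(c, d, b) ⊕ g(c, c, d) ⊕ h(b, d, c) ⊕ h(f(d, b, d), b ⊕ c ⊕ c, g(c, b, b)), h(g(d ⊕ d, d ⊕ d, c ⊕ d ⊕ d ⊕ d), b ⊕ b ⊕ c ⊕ d ⊕ f(d, c, d) ⊕ h(c, b, c), c ⊕ c ⊕ d ⊕ d ⊕ d)), c, b)
  Sort arguments:  d ⊕ d ⊕ d ⊕ d ⊕ f(f(b ⊕ c ⊕ g(b, b, d) ⊕ g(h(c, d, b), d ⊕ d ⊕ d, h(c, c, c)) ⊕ h(d, b, b), f(c, d, b) ⊕ g(c, c, d) ⊕ h(b, d, c) ⊕ h(f(d, b, d), b ⊕ c ⊕ c, g(c, b, b)), h(g(d ⊕ d, d ⊕ d, c ⊕ d ⊕ d ⊕ d), b ⊕ b ⊕ c ⊕ d ⊕ f(d, c, d) ⊕ h(c, b, c), c ⊕ c ⊕ d ⊕ d ⊕ d)), c, b)
Right:  (f(f(b ⊕ g(b, b, d) ⊕ ((h(d, b, b) ⊕ g(h(c, d, b), (d ⊕ d) ⊕ d, h(c, c, c))) ⊕ c), (f(c, d, b) ⊕ h(b, d, c)) ⊕ g(c, c, d) ⊕ h(f(d, b, d), (c ⊕ c) ⊕ b, g(c, b, b)), h(g(d ⊕ d, d ⊕ d, c ⊕ ((d ⊕ d) ⊕ d)), b ⊕ f(d, c, d) ⊕ c ⊕ d ⊕ b ⊕ h(c, b, c), c ⊕ (d ⊕ d) ⊕ (c ⊕ d))), c, b) ⊕ d) ⊕ d ⊕ d ⊕ d
  Flatten:  f(f(b ⊕ g(b, b, d) ⊕ ((h(d, b, b) ⊕ g(h(c, d, b), (d ⊕ d) ⊕ d, h(c, c, c))) ⊕ c), (f(c, d, b) ⊕ h(b, d, c)) ⊕ g(c, c, d) ⊕ h(f(d, b, d), (c ⊕ c) ⊕ b, g(c, b, b)), h(g(d ⊕ d, d ⊕ d, c ⊕ ((d ⊕ d) ⊕ d)), b ⊕ f(d, c, d) ⊕ c ⊕ d ⊕ b ⊕ h(c, b, c), c ⊕ (d ⊕ d) ⊕ (c ⊕ d))), c, b) ⊕ d ⊕ d ⊕ d ⊕ d
  Canonicalize subterm:  f(f(b ⊕ g(b, b, d) ⊕ ((h(d, b, b) ⊕ g(h(c, d, b), (d ⊕ d) ⊕ d, h(c, c, c))) ⊕ c), (f(c, d, b) ⊕ h(b, d, c)) ⊕ g(c, c, d) ⊕ h(f(d, b, d), (c ⊕ c) ⊕ b, g(c, b, b)), h(g(d ⊕ d, d ⊕ d, c ⊕ ((d ⊕ d) ⊕ d)), b ⊕ f(d, c, d) ⊕ c ⊕ d ⊕ b ⊕ h(c, b, c), c ⊕ (d ⊕ d) ⊕ (c ⊕ d))), c, b)  →  f(f(b ⊕ c ⊕ g(b, b, d) ⊕ g(h(c, d, b), d ⊕ d ⊕ d, h(c, c, c)) ⊕ h(d, b, b), f(c, d, b) ⊕ g(c, c, d) ⊕ h(b, d, c) ⊕ h(f(d, b, d), b ⊕ c ⊕ c, g(c, b, b)), h(g(d ⊕ d, d ⊕ d, c ⊕ d ⊕ d ⊕ d), b ⊕ b ⊕ c ⊕ d ⊕ f(d, c, d) ⊕ h(c, b, c), c ⊕ c ⊕ d ⊕ d ⊕ d)), c, b)
  Sort arguments:  d ⊕ d ⊕ d ⊕ d ⊕ f(f(b ⊕ c ⊕ g(b, b, d) ⊕ g(h(c, d, b), d ⊕ d ⊕ d, h(c, c, c)) ⊕ h(d, b, b), f(c, d, b) ⊕ g(c, c, d) ⊕ h(b, d, c) ⊕ h(f(d, b, d), b ⊕ c ⊕ c, g(c, b, b)), h(g(d ⊕ d, d ⊕ d, c ⊕ d ⊕ d ⊕ d), b ⊕ b ⊕ c ⊕ d ⊕ f(d, c, d) ⊕ h(c, b, c), c ⊕ c ⊕ d ⊕ d ⊕ d)), c, b)

Answer: yes — both canonical forms are d ⊕ d ⊕ d ⊕ d ⊕ f(f(b ⊕ c ⊕ g(b, b, d) ⊕ g(h(c, d, b), d ⊕ d ⊕ d, h(c, c, c)) ⊕ h(d, b, b), f(c, d, b) ⊕ g(c, c, d) ⊕ h(b, d, c) ⊕ h(f(d, b, d), b ⊕ c ⊕ c, g(c, b, b)), h(g(d ⊕ d, d ⊕ d, c ⊕ d ⊕ d ⊕ d), b ⊕ b ⊕ c ⊕ d ⊕ f(d, c, d) ⊕ h(c, b, c), c ⊕ c ⊕ d ⊕ d ⊕ d)), c, b)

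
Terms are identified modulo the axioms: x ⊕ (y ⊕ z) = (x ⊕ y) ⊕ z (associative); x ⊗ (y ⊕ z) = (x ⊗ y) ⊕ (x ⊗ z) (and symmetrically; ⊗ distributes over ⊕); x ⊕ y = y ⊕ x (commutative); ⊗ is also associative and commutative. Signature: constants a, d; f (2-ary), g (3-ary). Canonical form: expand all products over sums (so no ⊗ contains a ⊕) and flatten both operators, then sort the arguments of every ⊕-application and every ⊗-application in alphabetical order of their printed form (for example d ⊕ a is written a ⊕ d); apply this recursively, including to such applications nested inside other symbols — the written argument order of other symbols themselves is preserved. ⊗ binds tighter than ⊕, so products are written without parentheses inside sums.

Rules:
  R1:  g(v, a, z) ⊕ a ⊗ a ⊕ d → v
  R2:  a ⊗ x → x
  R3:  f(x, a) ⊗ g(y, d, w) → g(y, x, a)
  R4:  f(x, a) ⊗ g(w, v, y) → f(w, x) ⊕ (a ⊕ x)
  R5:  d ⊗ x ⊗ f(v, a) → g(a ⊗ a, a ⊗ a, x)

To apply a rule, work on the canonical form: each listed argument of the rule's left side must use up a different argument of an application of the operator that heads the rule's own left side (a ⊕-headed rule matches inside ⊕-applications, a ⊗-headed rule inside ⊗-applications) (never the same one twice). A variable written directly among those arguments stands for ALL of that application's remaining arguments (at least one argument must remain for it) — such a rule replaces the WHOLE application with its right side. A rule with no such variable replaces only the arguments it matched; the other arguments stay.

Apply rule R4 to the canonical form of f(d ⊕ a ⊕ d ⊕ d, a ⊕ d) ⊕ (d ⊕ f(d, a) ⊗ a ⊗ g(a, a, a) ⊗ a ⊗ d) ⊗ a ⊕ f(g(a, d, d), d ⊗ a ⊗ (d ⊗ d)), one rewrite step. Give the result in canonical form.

Answer: a ⊗ a ⊗ a ⊗ a ⊗ d ⊕ a ⊗ a ⊗ a ⊗ d ⊗ d ⊕ a ⊗ a ⊗ a ⊗ d ⊗ f(a, d) ⊕ a ⊗ d ⊕ f(a ⊕ d ⊕ d ⊕ d, a ⊕ d) ⊕ f(g(a, d, d), a ⊗ d ⊗ d ⊗ d)

Derivation:
Canonical form:  a ⊗ a ⊗ a ⊗ d ⊗ f(d, a) ⊗ g(a, a, a) ⊕ a ⊗ d ⊕ f(a ⊕ d ⊕ d ⊕ d, a ⊕ d) ⊕ f(g(a, d, d), a ⊗ d ⊗ d ⊗ d)
R4 matches:  uses f(d, a), g(a, a, a);  v := a, w := a, x := d, y := a
Result:  a ⊗ a ⊗ a ⊗ a ⊗ d ⊕ a ⊗ a ⊗ a ⊗ d ⊗ d ⊕ a ⊗ a ⊗ a ⊗ d ⊗ f(a, d) ⊕ a ⊗ d ⊕ f(a ⊕ d ⊕ d ⊕ d, a ⊕ d) ⊕ f(g(a, d, d), a ⊗ d ⊗ d ⊗ d)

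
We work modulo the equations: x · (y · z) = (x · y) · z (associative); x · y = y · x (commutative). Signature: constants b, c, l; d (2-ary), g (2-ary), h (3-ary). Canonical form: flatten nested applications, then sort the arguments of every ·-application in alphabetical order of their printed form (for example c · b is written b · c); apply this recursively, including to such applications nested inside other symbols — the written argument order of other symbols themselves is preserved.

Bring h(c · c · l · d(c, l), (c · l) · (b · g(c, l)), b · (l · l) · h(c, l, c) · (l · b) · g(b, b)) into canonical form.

Focus inside:  b · (l · l) · h(c, l, c) · (l · b) · g(b, b)
Un-nest:  b · l · l · h(c, l, c) · l · b · g(b, b)
Order the arguments:  b · b · g(b, b) · h(c, l, c) · l · l · l
Reassemble:  h(c · c · d(c, l) · l, b · c · g(c, l) · l, b · b · g(b, b) · h(c, l, c) · l · l · l)

Answer: h(c · c · d(c, l) · l, b · c · g(c, l) · l, b · b · g(b, b) · h(c, l, c) · l · l · l)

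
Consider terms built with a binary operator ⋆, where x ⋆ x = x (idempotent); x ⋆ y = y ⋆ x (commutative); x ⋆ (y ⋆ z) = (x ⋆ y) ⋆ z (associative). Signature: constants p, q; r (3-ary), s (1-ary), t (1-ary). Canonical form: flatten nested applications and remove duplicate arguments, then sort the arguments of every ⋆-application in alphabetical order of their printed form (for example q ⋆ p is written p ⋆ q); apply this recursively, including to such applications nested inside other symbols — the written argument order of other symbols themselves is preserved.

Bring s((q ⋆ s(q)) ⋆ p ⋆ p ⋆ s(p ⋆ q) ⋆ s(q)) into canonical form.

Answer: s(p ⋆ q ⋆ s(p ⋆ q) ⋆ s(q))

Derivation:
Work inside:  (q ⋆ s(q)) ⋆ p ⋆ p ⋆ s(p ⋆ q) ⋆ s(q)
Flatten:  q ⋆ s(q) ⋆ p ⋆ p ⋆ s(p ⋆ q) ⋆ s(q)
Deduplicate:  drop duplicate p, s(q)
Order the arguments:  p ⋆ q ⋆ s(p ⋆ q) ⋆ s(q)
Reassemble:  s(p ⋆ q ⋆ s(p ⋆ q) ⋆ s(q))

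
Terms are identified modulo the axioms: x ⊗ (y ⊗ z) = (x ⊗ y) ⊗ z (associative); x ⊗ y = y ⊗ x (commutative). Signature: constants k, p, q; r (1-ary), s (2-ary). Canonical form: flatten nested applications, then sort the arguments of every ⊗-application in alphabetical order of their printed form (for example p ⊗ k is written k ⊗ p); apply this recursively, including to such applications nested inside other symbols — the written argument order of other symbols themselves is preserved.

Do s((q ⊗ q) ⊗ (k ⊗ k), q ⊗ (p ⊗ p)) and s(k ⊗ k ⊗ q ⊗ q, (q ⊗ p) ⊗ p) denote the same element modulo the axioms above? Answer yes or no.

Left:  s((q ⊗ q) ⊗ (k ⊗ k), q ⊗ (p ⊗ p))
  Work inside:  (q ⊗ q) ⊗ (k ⊗ k)
  Merge nested applications:  q ⊗ q ⊗ k ⊗ k
  Order the arguments:  k ⊗ k ⊗ q ⊗ q
  Rebuild:  s(k ⊗ k ⊗ q ⊗ q, p ⊗ p ⊗ q)
Right:  s(k ⊗ k ⊗ q ⊗ q, (q ⊗ p) ⊗ p)
  Descend into:  (q ⊗ p) ⊗ p
  Flatten:  q ⊗ p ⊗ p
  Sort arguments:  p ⊗ p ⊗ q
  Reassemble:  s(k ⊗ k ⊗ q ⊗ q, p ⊗ p ⊗ q)

Answer: yes — both canonical forms are s(k ⊗ k ⊗ q ⊗ q, p ⊗ p ⊗ q)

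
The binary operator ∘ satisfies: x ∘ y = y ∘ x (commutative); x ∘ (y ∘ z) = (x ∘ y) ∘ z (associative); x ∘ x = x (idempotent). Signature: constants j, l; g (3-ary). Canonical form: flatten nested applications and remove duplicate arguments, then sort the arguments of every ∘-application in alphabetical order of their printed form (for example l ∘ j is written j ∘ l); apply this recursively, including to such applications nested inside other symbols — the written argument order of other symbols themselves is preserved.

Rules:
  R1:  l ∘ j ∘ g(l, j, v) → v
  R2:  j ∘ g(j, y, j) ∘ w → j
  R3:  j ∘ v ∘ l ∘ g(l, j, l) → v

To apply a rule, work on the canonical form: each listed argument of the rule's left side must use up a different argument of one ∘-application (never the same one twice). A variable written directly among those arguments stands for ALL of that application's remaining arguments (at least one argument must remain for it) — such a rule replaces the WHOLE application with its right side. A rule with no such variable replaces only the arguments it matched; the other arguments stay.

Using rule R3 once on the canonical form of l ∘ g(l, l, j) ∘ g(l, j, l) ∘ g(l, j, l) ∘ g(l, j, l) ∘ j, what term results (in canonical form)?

Canonical form:  g(l, j, l) ∘ g(l, l, j) ∘ j ∘ l
R3 matches:  uses g(l, j, l), j, l;  v := g(l, l, j)
Every leftover argument binds to the variable; the entire application is replaced.
New term:  g(l, l, j)

Answer: g(l, l, j)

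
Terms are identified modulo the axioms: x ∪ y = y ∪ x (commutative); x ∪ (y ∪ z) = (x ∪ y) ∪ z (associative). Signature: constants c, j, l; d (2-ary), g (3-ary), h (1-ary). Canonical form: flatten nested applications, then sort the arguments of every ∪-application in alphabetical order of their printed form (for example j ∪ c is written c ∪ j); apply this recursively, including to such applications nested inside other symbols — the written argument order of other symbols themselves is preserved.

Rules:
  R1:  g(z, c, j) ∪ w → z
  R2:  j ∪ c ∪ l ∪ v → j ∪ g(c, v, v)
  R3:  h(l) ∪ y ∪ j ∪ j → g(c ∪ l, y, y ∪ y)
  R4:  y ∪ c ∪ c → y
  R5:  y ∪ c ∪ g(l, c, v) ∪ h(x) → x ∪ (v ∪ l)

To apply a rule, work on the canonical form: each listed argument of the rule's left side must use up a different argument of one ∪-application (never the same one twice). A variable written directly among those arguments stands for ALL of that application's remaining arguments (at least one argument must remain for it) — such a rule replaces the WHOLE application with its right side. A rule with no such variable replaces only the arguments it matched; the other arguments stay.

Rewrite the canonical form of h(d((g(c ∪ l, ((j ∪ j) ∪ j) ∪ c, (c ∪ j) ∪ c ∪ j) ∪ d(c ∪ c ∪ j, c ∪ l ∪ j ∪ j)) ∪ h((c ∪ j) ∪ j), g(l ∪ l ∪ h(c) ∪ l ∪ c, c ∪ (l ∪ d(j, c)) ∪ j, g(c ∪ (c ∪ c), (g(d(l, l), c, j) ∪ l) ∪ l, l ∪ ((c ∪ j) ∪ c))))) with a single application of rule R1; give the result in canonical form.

Canonical form:  h(d(d(c ∪ c ∪ j, c ∪ j ∪ j ∪ l) ∪ g(c ∪ l, c ∪ j ∪ j ∪ j, c ∪ c ∪ j ∪ j) ∪ h(c ∪ j ∪ j), g(c ∪ h(c) ∪ l ∪ l ∪ l, c ∪ d(j, c) ∪ j ∪ l, g(c ∪ c ∪ c, g(d(l, l), c, j) ∪ l ∪ l, c ∪ c ∪ j ∪ l))))
Apply R1:  consuming g(d(l, l), c, j);  w := l ∪ l, z := d(l, l)
The extension variable absorbs all remaining arguments, so the whole application is rewritten.
New term:  h(d(d(c ∪ c ∪ j, c ∪ j ∪ j ∪ l) ∪ g(c ∪ l, c ∪ j ∪ j ∪ j, c ∪ c ∪ j ∪ j) ∪ h(c ∪ j ∪ j), g(c ∪ h(c) ∪ l ∪ l ∪ l, c ∪ d(j, c) ∪ j ∪ l, g(c ∪ c ∪ c, d(l, l), c ∪ c ∪ j ∪ l))))

Answer: h(d(d(c ∪ c ∪ j, c ∪ j ∪ j ∪ l) ∪ g(c ∪ l, c ∪ j ∪ j ∪ j, c ∪ c ∪ j ∪ j) ∪ h(c ∪ j ∪ j), g(c ∪ h(c) ∪ l ∪ l ∪ l, c ∪ d(j, c) ∪ j ∪ l, g(c ∪ c ∪ c, d(l, l), c ∪ c ∪ j ∪ l))))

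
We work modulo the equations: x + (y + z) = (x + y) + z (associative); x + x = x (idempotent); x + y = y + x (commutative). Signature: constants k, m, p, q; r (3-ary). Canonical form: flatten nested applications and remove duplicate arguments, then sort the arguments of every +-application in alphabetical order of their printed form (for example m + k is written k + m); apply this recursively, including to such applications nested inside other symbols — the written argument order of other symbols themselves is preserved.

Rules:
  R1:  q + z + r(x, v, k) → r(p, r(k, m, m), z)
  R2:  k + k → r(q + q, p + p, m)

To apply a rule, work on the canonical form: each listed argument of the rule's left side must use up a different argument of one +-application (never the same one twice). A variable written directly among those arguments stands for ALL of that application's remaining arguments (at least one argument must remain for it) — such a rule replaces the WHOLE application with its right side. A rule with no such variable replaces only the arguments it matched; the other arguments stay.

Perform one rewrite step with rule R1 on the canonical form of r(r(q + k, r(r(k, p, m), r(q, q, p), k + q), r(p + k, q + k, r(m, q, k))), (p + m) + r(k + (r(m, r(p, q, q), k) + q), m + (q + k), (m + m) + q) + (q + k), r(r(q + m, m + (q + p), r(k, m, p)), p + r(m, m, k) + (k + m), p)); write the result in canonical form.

Answer: r(r(k + q, r(r(k, p, m), r(q, q, p), k + q), r(k + p, k + q, r(m, q, k))), k + m + p + q + r(r(p, r(k, m, m), k), k + m + q, m + q), r(r(m + q, m + p + q, r(k, m, p)), k + m + p + r(m, m, k), p))

Derivation:
Canonical form:  r(r(k + q, r(r(k, p, m), r(q, q, p), k + q), r(k + p, k + q, r(m, q, k))), k + m + p + q + r(k + q + r(m, r(p, q, q), k), k + m + q, m + q), r(r(m + q, m + p + q, r(k, m, p)), k + m + p + r(m, m, k), p))
Match R1:  consume q, r(m, r(p, q, q), k);  v := r(p, q, q), x := m, z := k
The extension variable absorbs all remaining arguments, so the whole application is rewritten.
Giving:  r(r(k + q, r(r(k, p, m), r(q, q, p), k + q), r(k + p, k + q, r(m, q, k))), k + m + p + q + r(r(p, r(k, m, m), k), k + m + q, m + q), r(r(m + q, m + p + q, r(k, m, p)), k + m + p + r(m, m, k), p))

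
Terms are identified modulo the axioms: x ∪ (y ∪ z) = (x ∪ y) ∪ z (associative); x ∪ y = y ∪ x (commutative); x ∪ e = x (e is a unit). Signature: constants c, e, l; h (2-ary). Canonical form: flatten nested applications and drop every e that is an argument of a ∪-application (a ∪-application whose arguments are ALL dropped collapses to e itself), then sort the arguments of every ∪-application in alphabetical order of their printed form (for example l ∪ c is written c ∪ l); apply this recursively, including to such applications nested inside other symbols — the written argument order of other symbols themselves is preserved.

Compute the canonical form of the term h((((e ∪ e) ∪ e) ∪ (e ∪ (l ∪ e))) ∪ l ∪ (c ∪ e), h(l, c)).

Focus inside:  (((e ∪ e) ∪ e) ∪ (e ∪ (l ∪ e))) ∪ l ∪ (c ∪ e)
Flatten:  e ∪ e ∪ e ∪ e ∪ l ∪ e ∪ l ∪ c ∪ e
Drop the unit:  drop e (×6)
Sort arguments:  c ∪ l ∪ l
Reassemble:  h(c ∪ l ∪ l, h(l, c))

Answer: h(c ∪ l ∪ l, h(l, c))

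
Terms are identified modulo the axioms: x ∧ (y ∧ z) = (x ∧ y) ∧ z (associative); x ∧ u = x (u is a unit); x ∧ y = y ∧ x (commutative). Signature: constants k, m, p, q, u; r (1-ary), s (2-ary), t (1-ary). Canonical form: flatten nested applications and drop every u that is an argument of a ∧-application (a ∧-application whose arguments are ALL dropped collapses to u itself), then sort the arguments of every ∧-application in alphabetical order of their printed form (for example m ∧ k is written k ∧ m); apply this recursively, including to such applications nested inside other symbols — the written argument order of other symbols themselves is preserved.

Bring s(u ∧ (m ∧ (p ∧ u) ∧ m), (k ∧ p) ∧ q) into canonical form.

Focus inside:  u ∧ (m ∧ (p ∧ u) ∧ m)
Un-nest:  u ∧ m ∧ p ∧ u ∧ m
Drop the unit:  drop u (×2)
Sort:  m ∧ m ∧ p
Put back:  s(m ∧ m ∧ p, k ∧ p ∧ q)

Answer: s(m ∧ m ∧ p, k ∧ p ∧ q)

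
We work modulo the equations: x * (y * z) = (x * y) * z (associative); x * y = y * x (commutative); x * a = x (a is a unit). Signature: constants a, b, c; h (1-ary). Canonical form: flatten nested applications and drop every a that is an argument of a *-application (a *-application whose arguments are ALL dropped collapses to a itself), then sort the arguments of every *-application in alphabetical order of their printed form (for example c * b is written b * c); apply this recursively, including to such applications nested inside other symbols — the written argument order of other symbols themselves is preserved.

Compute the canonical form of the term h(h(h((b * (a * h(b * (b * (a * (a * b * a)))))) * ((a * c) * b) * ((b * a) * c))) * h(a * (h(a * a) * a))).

Answer: h(h(h(a)) * h(h(b * b * b * c * c * h(b * b * b))))

Derivation:
Descend into:  h(h((b * (a * h(b * (b * (a * (a * b * a)))))) * ((a * c) * b) * ((b * a) * c))) * h(a * (h(a * a) * a))
Inside:  h(h((b * (a * h(b * (b * (a * (a * b * a)))))) * ((a * c) * b) * ((b * a) * c)))  →  h(h(b * b * b * c * c * h(b * b * b)))
Canonicalize subterm:  h(a * (h(a * a) * a))  →  h(h(a))
Sort arguments:  h(h(a)) * h(h(b * b * b * c * c * h(b * b * b)))
Reassemble:  h(h(h(a)) * h(h(b * b * b * c * c * h(b * b * b))))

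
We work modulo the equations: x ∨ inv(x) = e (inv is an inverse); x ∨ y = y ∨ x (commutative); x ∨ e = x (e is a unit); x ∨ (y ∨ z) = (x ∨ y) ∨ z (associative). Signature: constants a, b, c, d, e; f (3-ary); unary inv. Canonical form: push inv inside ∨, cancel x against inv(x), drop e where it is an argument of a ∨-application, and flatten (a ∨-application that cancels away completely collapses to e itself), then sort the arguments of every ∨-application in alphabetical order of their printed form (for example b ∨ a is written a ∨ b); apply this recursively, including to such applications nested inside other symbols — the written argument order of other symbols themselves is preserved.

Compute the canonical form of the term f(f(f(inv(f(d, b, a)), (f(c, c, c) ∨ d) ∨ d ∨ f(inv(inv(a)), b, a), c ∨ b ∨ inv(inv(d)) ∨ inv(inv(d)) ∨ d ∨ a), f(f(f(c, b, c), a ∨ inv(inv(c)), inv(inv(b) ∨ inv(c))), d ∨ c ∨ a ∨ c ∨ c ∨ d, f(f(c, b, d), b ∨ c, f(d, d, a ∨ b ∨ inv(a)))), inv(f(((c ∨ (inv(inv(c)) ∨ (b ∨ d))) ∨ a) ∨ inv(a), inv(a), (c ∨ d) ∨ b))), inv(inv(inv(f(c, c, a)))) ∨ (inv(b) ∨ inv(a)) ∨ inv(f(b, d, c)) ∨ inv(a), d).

Answer: f(f(f(inv(f(d, b, a)), d ∨ d ∨ f(a, b, a) ∨ f(c, c, c), a ∨ b ∨ c ∨ d ∨ d ∨ d), f(f(f(c, b, c), a ∨ c, b ∨ c), a ∨ c ∨ c ∨ c ∨ d ∨ d, f(f(c, b, d), b ∨ c, f(d, d, b))), inv(f(b ∨ c ∨ c ∨ d, inv(a), b ∨ c ∨ d))), inv(a) ∨ inv(a) ∨ inv(b) ∨ inv(f(b, d, c)) ∨ inv(f(c, c, a)), d)

Derivation:
Descend into:  inv(inv(inv(f(c, c, a)))) ∨ (inv(b) ∨ inv(a)) ∨ inv(f(b, d, c)) ∨ inv(a)
Push inv inside:  distribute inv over ∨ and collapse double inv
Collect terms:  inv(f(c, c, a)) ∨ inv(b) ∨ inv(a) ∨ inv(a) ∨ inv(f(b, d, c))
Sort arguments:  inv(a) ∨ inv(a) ∨ inv(b) ∨ inv(f(b, d, c)) ∨ inv(f(c, c, a))
Rebuild:  f(f(f(inv(f(d, b, a)), d ∨ d ∨ f(a, b, a) ∨ f(c, c, c), a ∨ b ∨ c ∨ d ∨ d ∨ d), f(f(f(c, b, c), a ∨ c, b ∨ c), a ∨ c ∨ c ∨ c ∨ d ∨ d, f(f(c, b, d), b ∨ c, f(d, d, b))), inv(f(b ∨ c ∨ c ∨ d, inv(a), b ∨ c ∨ d))), inv(a) ∨ inv(a) ∨ inv(b) ∨ inv(f(b, d, c)) ∨ inv(f(c, c, a)), d)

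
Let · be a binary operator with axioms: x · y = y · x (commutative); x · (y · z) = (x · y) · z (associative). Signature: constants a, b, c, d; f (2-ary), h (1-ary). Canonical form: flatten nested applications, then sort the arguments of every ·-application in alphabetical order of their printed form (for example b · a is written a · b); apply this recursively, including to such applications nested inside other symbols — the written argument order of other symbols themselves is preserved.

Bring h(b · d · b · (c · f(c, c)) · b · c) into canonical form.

Focus inside:  b · d · b · (c · f(c, c)) · b · c
Un-nest:  b · d · b · c · f(c, c) · b · c
Sort arguments:  b · b · b · c · c · d · f(c, c)
Put back:  h(b · b · b · c · c · d · f(c, c))

Answer: h(b · b · b · c · c · d · f(c, c))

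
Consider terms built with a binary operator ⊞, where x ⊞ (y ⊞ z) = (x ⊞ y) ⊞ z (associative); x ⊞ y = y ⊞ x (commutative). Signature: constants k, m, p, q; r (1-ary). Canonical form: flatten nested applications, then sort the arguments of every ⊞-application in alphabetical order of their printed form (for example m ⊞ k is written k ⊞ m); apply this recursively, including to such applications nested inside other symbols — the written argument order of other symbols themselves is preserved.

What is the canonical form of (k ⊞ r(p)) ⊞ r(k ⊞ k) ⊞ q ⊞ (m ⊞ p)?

Answer: k ⊞ m ⊞ p ⊞ q ⊞ r(k ⊞ k) ⊞ r(p)

Derivation:
Merge nested applications:  k ⊞ r(p) ⊞ r(k ⊞ k) ⊞ q ⊞ m ⊞ p
Sort arguments:  k ⊞ m ⊞ p ⊞ q ⊞ r(k ⊞ k) ⊞ r(p)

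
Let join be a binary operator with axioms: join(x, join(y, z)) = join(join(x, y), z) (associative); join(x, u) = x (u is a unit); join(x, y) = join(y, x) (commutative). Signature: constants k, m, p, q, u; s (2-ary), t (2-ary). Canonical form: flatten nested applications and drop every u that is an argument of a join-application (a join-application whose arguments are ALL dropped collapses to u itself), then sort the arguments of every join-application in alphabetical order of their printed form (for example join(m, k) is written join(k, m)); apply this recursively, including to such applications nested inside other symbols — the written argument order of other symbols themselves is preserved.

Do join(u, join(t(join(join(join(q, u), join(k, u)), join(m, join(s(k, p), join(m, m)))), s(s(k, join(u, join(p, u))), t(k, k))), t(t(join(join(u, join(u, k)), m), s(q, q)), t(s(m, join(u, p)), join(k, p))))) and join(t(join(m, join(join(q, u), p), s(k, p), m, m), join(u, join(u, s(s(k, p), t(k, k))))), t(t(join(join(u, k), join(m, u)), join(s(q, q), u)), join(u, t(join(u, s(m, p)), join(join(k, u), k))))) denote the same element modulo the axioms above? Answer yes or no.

Left:  join(u, join(t(join(join(join(q, u), join(k, u)), join(m, join(s(k, p), join(m, m)))), s(s(k, join(u, join(p, u))), t(k, k))), t(t(join(join(u, join(u, k)), m), s(q, q)), t(s(m, join(u, p)), join(k, p)))))
  Merge nested applications:  join(u, t(join(join(join(q, u), join(k, u)), join(m, join(s(k, p), join(m, m)))), s(s(k, join(u, join(p, u))), t(k, k))), t(t(join(join(u, join(u, k)), m), s(q, q)), t(s(m, join(u, p)), join(k, p))))
  Simplify inside:  t(join(join(join(q, u), join(k, u)), join(m, join(s(k, p), join(m, m)))), s(s(k, join(u, join(p, u))), t(k, k)))  →  t(join(k, m, m, m, q, s(k, p)), s(s(k, p), t(k, k)))
  Canonicalize subterm:  t(t(join(join(u, join(u, k)), m), s(q, q)), t(s(m, join(u, p)), join(k, p)))  →  t(t(join(k, m), s(q, q)), t(s(m, p), join(k, p)))
  Drop the unit:  drop u
  Sort arguments:  join(t(join(k, m, m, m, q, s(k, p)), s(s(k, p), t(k, k))), t(t(join(k, m), s(q, q)), t(s(m, p), join(k, p))))
Right:  join(t(join(m, join(join(q, u), p), s(k, p), m, m), join(u, join(u, s(s(k, p), t(k, k))))), t(t(join(join(u, k), join(m, u)), join(s(q, q), u)), join(u, t(join(u, s(m, p)), join(join(k, u), k)))))
  Simplify inside:  t(join(m, join(join(q, u), p), s(k, p), m, m), join(u, join(u, s(s(k, p), t(k, k)))))  →  t(join(m, m, m, p, q, s(k, p)), s(s(k, p), t(k, k)))
  Inside:  t(t(join(join(u, k), join(m, u)), join(s(q, q), u)), join(u, t(join(u, s(m, p)), join(join(k, u), k))))  →  t(t(join(k, m), s(q, q)), t(s(m, p), join(k, k)))
  Sort arguments:  join(t(join(m, m, m, p, q, s(k, p)), s(s(k, p), t(k, k))), t(t(join(k, m), s(q, q)), t(s(m, p), join(k, k))))

Answer: no — join(t(join(k, m, m, m, q, s(k, p)), s(s(k, p), t(k, k))), t(t(join(k, m), s(q, q)), t(s(m, p), join(k, p)))) vs join(t(join(m, m, m, p, q, s(k, p)), s(s(k, p), t(k, k))), t(t(join(k, m), s(q, q)), t(s(m, p), join(k, k))))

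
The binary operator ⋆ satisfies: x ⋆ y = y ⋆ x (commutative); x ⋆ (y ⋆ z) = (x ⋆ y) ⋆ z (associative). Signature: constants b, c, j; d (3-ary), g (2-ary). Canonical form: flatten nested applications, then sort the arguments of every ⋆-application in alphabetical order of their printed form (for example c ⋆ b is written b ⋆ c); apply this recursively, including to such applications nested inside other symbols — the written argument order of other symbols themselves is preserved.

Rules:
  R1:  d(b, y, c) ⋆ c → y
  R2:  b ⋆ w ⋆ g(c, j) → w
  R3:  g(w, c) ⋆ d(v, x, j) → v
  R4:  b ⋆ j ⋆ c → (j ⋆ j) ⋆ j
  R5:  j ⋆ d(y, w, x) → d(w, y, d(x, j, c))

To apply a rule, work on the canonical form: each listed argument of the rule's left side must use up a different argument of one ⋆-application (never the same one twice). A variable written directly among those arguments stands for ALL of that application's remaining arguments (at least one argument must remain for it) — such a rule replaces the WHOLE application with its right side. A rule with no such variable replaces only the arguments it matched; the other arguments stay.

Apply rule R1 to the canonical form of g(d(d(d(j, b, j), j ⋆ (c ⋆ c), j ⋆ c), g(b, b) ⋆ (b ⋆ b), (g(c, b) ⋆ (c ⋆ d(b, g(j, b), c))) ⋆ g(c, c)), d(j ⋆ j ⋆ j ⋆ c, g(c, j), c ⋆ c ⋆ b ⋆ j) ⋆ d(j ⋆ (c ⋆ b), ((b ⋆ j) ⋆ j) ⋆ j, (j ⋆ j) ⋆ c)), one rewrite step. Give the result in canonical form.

Canonical form:  g(d(d(d(j, b, j), c ⋆ c ⋆ j, c ⋆ j), b ⋆ b ⋆ g(b, b), c ⋆ d(b, g(j, b), c) ⋆ g(c, b) ⋆ g(c, c)), d(b ⋆ c ⋆ j, b ⋆ j ⋆ j ⋆ j, c ⋆ j ⋆ j) ⋆ d(c ⋆ j ⋆ j ⋆ j, g(c, j), b ⋆ c ⋆ c ⋆ j))
Apply R1:  consuming c, d(b, g(j, b), c);  y := g(j, b)
Giving:  g(d(d(d(j, b, j), c ⋆ c ⋆ j, c ⋆ j), b ⋆ b ⋆ g(b, b), g(c, b) ⋆ g(c, c) ⋆ g(j, b)), d(b ⋆ c ⋆ j, b ⋆ j ⋆ j ⋆ j, c ⋆ j ⋆ j) ⋆ d(c ⋆ j ⋆ j ⋆ j, g(c, j), b ⋆ c ⋆ c ⋆ j))

Answer: g(d(d(d(j, b, j), c ⋆ c ⋆ j, c ⋆ j), b ⋆ b ⋆ g(b, b), g(c, b) ⋆ g(c, c) ⋆ g(j, b)), d(b ⋆ c ⋆ j, b ⋆ j ⋆ j ⋆ j, c ⋆ j ⋆ j) ⋆ d(c ⋆ j ⋆ j ⋆ j, g(c, j), b ⋆ c ⋆ c ⋆ j))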